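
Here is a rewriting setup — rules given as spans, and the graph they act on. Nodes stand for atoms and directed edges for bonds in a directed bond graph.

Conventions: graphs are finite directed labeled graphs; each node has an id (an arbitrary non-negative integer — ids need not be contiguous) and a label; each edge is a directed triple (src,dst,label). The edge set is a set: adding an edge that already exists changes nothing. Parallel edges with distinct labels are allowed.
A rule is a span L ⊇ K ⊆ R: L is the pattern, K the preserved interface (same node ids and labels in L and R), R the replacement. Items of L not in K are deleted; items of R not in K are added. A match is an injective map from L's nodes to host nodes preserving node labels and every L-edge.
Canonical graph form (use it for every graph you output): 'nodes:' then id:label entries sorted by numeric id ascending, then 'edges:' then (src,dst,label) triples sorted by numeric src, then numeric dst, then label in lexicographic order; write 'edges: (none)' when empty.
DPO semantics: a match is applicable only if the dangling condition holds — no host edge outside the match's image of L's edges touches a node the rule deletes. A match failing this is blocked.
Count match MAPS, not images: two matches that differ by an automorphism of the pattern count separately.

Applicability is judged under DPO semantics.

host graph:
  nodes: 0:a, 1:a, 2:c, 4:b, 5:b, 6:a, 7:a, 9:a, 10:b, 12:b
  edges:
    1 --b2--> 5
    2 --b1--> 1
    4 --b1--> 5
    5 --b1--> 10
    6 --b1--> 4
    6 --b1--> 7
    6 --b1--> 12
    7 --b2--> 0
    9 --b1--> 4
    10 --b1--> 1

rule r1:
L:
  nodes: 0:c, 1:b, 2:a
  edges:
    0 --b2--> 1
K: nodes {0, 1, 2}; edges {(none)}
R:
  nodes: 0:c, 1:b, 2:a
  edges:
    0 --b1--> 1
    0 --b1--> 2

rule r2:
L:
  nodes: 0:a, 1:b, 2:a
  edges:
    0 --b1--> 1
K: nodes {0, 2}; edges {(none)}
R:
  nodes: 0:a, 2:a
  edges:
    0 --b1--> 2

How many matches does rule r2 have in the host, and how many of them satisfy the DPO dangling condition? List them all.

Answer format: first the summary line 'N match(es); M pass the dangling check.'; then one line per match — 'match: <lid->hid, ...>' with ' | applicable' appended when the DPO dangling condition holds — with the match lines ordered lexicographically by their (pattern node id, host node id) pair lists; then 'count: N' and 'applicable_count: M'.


12 match(es); 4 pass the dangling check.
match: 0->6, 1->4, 2->0
match: 0->6, 1->4, 2->1
match: 0->6, 1->4, 2->7
match: 0->6, 1->4, 2->9
match: 0->6, 1->12, 2->0 | applicable
match: 0->6, 1->12, 2->1 | applicable
match: 0->6, 1->12, 2->7 | applicable
match: 0->6, 1->12, 2->9 | applicable
match: 0->9, 1->4, 2->0
match: 0->9, 1->4, 2->1
match: 0->9, 1->4, 2->6
match: 0->9, 1->4, 2->7
count: 12
applicable_count: 4


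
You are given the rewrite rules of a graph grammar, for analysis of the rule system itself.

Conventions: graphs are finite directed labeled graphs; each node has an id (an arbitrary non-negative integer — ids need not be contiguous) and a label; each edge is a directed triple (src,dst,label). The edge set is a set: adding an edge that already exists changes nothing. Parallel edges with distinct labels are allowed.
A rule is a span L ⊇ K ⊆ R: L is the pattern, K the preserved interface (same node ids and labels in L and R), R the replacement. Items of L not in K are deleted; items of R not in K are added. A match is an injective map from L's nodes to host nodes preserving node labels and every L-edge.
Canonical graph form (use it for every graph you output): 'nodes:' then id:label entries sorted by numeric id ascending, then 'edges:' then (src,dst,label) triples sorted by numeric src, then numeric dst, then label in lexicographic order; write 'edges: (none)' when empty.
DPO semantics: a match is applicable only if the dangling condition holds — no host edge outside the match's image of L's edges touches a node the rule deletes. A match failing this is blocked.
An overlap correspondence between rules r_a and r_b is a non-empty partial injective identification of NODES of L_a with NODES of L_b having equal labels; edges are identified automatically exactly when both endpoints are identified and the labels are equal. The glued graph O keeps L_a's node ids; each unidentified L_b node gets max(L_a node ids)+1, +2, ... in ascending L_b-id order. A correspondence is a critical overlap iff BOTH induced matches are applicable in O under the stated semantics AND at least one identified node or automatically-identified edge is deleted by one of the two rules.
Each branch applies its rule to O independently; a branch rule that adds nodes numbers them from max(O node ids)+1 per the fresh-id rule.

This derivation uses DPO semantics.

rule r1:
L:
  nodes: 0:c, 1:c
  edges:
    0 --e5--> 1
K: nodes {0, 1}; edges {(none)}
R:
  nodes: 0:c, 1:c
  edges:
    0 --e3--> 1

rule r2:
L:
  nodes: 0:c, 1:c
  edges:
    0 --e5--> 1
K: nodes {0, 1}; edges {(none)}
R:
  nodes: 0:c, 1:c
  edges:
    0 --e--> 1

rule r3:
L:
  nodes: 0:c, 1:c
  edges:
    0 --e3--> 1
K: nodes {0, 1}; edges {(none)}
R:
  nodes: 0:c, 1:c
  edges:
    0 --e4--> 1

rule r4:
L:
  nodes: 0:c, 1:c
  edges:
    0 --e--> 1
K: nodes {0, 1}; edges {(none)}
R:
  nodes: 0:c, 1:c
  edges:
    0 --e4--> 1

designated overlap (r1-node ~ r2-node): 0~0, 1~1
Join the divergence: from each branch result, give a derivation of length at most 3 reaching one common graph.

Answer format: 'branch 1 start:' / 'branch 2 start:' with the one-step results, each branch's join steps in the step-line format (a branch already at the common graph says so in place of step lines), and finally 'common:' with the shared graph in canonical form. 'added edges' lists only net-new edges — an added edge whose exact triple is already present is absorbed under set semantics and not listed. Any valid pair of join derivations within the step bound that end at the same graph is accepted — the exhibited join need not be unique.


branch 1 start:
nodes: 0:c, 1:c
edges: (0,1,e3)
branch 2 start:
nodes: 0:c, 1:c
edges: (0,1,e)
branch 1 step 1: rule r3; match: 0->0, 1->1; deleted nodes (none); deleted edges (0,1,e3); added nodes (none); added edges (0,1,e4); result: nodes: 0:c, 1:c edges: (0,1,e4)
branch 2 step 1: rule r4; match: 0->0, 1->1; deleted nodes (none); deleted edges (0,1,e); added nodes (none); added edges (0,1,e4); result: nodes: 0:c, 1:c edges: (0,1,e4)
common:
nodes: 0:c, 1:c
edges: (0,1,e4)


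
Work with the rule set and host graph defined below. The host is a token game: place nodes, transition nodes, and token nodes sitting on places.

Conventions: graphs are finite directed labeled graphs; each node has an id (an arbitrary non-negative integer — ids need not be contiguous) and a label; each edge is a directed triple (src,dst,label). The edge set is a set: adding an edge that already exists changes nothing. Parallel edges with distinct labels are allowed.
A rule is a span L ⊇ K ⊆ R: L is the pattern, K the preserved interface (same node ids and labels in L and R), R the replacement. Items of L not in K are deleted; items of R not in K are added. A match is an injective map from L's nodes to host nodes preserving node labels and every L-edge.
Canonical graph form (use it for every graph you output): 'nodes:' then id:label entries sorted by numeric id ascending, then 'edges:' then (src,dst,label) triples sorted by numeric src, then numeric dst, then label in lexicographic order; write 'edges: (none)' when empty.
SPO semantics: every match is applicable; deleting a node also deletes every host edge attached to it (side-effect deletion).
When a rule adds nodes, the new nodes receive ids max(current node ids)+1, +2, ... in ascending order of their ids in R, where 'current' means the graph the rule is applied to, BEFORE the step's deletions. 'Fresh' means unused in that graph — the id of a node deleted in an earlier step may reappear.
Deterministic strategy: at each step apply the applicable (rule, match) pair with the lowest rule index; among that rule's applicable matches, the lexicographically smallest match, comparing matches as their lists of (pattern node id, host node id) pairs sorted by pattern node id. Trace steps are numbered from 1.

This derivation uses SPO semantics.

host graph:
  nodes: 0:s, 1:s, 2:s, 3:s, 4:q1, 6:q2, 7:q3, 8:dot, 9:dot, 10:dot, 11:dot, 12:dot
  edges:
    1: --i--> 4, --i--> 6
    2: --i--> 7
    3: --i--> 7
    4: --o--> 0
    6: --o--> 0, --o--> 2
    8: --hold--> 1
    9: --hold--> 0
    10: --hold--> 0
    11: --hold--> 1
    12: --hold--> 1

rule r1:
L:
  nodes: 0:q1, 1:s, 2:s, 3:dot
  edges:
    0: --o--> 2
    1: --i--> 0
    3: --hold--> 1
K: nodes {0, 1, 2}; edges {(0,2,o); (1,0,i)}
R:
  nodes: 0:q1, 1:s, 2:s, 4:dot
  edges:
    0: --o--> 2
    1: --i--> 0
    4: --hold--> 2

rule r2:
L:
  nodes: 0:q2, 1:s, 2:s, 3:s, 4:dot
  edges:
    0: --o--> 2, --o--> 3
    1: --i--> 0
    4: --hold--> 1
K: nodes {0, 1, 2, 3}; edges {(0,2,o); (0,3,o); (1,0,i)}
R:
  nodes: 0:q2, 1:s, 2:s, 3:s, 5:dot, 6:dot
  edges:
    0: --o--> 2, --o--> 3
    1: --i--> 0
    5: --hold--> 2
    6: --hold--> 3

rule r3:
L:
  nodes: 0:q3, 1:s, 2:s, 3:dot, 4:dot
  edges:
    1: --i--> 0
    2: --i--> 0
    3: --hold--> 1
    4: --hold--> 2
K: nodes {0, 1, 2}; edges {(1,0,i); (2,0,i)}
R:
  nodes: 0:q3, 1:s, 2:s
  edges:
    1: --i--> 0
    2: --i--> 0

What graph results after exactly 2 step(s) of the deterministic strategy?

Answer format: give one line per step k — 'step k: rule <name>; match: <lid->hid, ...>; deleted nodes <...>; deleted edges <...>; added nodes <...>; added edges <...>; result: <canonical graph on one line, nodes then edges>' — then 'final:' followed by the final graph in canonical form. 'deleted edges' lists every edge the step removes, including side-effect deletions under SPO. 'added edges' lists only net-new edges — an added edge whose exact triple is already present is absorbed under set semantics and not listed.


step 1: rule r1; match: 0->4, 1->1, 2->0, 3->8; deleted nodes 8; deleted edges (8,1,hold); added nodes 13; added edges (13,0,hold); result: nodes: 0:s, 1:s, 2:s, 3:s, 4:q1, 6:q2, 7:q3, 9:dot, 10:dot, 11:dot, 12:dot, 13:dot edges: (1,4,i); (1,6,i); (2,7,i); (3,7,i); (4,0,o); (6,0,o); (6,2,o); (9,0,hold); (10,0,hold); (11,1,hold); (12,1,hold); (13,0,hold)
step 2: rule r1; match: 0->4, 1->1, 2->0, 3->11; deleted nodes 11; deleted edges (11,1,hold); added nodes 14; added edges (14,0,hold); result: nodes: 0:s, 1:s, 2:s, 3:s, 4:q1, 6:q2, 7:q3, 9:dot, 10:dot, 12:dot, 13:dot, 14:dot edges: (1,4,i); (1,6,i); (2,7,i); (3,7,i); (4,0,o); (6,0,o); (6,2,o); (9,0,hold); (10,0,hold); (12,1,hold); (13,0,hold); (14,0,hold)
final:
nodes: 0:s, 1:s, 2:s, 3:s, 4:q1, 6:q2, 7:q3, 9:dot, 10:dot, 12:dot, 13:dot, 14:dot
edges: (1,4,i); (1,6,i); (2,7,i); (3,7,i); (4,0,o); (6,0,o); (6,2,o); (9,0,hold); (10,0,hold); (12,1,hold); (13,0,hold); (14,0,hold)


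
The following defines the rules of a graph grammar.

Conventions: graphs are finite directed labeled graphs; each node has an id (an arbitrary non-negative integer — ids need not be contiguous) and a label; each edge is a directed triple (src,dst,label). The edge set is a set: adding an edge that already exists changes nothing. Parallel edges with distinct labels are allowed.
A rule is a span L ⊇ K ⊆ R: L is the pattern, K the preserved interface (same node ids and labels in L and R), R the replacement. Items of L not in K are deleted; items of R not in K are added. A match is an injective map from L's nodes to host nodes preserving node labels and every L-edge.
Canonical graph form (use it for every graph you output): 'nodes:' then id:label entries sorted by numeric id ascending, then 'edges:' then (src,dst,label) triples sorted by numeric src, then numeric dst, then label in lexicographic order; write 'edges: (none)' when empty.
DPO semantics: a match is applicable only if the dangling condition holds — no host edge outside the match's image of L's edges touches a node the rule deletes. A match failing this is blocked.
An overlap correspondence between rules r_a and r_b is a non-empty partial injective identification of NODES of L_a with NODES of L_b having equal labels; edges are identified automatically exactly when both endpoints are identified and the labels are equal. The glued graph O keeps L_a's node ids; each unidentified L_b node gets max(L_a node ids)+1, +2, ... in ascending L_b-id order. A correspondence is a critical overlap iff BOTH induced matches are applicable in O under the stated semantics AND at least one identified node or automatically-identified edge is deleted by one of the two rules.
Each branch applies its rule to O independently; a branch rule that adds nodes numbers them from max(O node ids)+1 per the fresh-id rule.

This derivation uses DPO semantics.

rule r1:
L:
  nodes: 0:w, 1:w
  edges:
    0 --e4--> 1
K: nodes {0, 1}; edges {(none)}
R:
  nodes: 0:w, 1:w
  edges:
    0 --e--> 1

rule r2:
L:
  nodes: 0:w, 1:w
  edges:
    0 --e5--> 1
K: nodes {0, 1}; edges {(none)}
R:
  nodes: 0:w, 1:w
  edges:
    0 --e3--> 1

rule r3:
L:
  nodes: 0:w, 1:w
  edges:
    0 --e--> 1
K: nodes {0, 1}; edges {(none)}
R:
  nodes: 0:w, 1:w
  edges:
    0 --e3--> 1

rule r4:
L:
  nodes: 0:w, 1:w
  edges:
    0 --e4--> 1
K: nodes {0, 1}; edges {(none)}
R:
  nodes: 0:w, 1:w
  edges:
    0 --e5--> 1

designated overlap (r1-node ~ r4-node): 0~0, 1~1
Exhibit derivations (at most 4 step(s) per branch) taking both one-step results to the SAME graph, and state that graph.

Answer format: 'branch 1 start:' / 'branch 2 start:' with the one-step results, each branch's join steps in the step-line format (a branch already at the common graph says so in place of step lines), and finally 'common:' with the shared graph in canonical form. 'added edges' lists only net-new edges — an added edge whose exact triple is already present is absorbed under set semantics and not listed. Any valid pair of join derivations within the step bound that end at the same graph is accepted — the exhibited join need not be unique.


branch 1 start:
nodes: 0:w, 1:w
edges: (0,1,e)
branch 2 start:
nodes: 0:w, 1:w
edges: (0,1,e5)
branch 1 step 1: rule r3; match: 0->0, 1->1; deleted nodes (none); deleted edges (0,1,e); added nodes (none); added edges (0,1,e3); result: nodes: 0:w, 1:w edges: (0,1,e3)
branch 2 step 1: rule r2; match: 0->0, 1->1; deleted nodes (none); deleted edges (0,1,e5); added nodes (none); added edges (0,1,e3); result: nodes: 0:w, 1:w edges: (0,1,e3)
common:
nodes: 0:w, 1:w
edges: (0,1,e3)


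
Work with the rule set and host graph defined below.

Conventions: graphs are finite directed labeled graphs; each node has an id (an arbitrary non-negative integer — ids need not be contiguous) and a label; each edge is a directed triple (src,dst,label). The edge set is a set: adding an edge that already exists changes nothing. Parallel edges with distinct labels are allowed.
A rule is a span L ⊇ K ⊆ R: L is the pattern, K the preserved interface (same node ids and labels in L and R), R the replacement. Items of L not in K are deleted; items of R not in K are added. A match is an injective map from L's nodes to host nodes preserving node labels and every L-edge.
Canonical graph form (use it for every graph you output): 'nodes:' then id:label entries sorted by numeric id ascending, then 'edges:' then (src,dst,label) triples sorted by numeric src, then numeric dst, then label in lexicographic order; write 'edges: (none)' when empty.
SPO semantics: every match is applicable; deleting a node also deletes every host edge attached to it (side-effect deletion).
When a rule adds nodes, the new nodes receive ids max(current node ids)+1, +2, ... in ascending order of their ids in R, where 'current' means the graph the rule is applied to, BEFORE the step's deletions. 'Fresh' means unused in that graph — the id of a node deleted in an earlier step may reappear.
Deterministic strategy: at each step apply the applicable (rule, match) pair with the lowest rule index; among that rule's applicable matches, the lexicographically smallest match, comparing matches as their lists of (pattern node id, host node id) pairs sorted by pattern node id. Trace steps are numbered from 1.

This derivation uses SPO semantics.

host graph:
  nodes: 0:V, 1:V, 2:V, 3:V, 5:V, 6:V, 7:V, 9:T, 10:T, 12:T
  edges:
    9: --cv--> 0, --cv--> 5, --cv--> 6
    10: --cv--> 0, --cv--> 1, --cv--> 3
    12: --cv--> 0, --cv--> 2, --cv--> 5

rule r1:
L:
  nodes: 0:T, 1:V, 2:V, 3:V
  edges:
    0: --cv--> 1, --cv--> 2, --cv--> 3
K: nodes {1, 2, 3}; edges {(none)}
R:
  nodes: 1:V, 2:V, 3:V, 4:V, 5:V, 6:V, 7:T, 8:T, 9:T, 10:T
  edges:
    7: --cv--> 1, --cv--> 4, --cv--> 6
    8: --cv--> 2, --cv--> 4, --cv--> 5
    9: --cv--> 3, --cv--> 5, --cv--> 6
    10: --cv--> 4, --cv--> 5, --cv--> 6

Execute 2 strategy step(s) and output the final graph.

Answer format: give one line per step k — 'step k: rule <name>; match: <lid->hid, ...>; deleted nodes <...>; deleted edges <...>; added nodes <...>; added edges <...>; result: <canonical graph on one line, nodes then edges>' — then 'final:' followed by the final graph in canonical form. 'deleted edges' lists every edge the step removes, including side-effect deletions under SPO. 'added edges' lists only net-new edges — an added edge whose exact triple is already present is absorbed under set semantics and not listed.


step 1: rule r1; match: 0->9, 1->0, 2->5, 3->6; deleted nodes 9; deleted edges (9,0,cv); (9,5,cv); (9,6,cv); added nodes 13, 14, 15, 16, 17, 18, 19; added edges (16,0,cv); (16,13,cv); (16,15,cv); (17,5,cv); (17,13,cv); (17,14,cv); (18,6,cv); (18,14,cv); (18,15,cv); (19,13,cv); (19,14,cv); (19,15,cv); result: nodes: 0:V, 1:V, 2:V, 3:V, 5:V, 6:V, 7:V, 10:T, 12:T, 13:V, 14:V, 15:V, 16:T, 17:T, 18:T, 19:T edges: (10,0,cv); (10,1,cv); (10,3,cv); (12,0,cv); (12,2,cv); (12,5,cv); (16,0,cv); (16,13,cv); (16,15,cv); (17,5,cv); (17,13,cv); (17,14,cv); (18,6,cv); (18,14,cv); (18,15,cv); (19,13,cv); (19,14,cv); (19,15,cv)
step 2: rule r1; match: 0->10, 1->0, 2->1, 3->3; deleted nodes 10; deleted edges (10,0,cv); (10,1,cv); (10,3,cv); added nodes 20, 21, 22, 23, 24, 25, 26; added edges (23,0,cv); (23,20,cv); (23,22,cv); (24,1,cv); (24,20,cv); (24,21,cv); (25,3,cv); (25,21,cv); (25,22,cv); (26,20,cv); (26,21,cv); (26,22,cv); result: nodes: 0:V, 1:V, 2:V, 3:V, 5:V, 6:V, 7:V, 12:T, 13:V, 14:V, 15:V, 16:T, 17:T, 18:T, 19:T, 20:V, 21:V, 22:V, 23:T, 24:T, 25:T, 26:T edges: (12,0,cv); (12,2,cv); (12,5,cv); (16,0,cv); (16,13,cv); (16,15,cv); (17,5,cv); (17,13,cv); (17,14,cv); (18,6,cv); (18,14,cv); (18,15,cv); (19,13,cv); (19,14,cv); (19,15,cv); (23,0,cv); (23,20,cv); (23,22,cv); (24,1,cv); (24,20,cv); (24,21,cv); (25,3,cv); (25,21,cv); (25,22,cv); (26,20,cv); (26,21,cv); (26,22,cv)
final:
nodes: 0:V, 1:V, 2:V, 3:V, 5:V, 6:V, 7:V, 12:T, 13:V, 14:V, 15:V, 16:T, 17:T, 18:T, 19:T, 20:V, 21:V, 22:V, 23:T, 24:T, 25:T, 26:T
edges: (12,0,cv); (12,2,cv); (12,5,cv); (16,0,cv); (16,13,cv); (16,15,cv); (17,5,cv); (17,13,cv); (17,14,cv); (18,6,cv); (18,14,cv); (18,15,cv); (19,13,cv); (19,14,cv); (19,15,cv); (23,0,cv); (23,20,cv); (23,22,cv); (24,1,cv); (24,20,cv); (24,21,cv); (25,3,cv); (25,21,cv); (25,22,cv); (26,20,cv); (26,21,cv); (26,22,cv)


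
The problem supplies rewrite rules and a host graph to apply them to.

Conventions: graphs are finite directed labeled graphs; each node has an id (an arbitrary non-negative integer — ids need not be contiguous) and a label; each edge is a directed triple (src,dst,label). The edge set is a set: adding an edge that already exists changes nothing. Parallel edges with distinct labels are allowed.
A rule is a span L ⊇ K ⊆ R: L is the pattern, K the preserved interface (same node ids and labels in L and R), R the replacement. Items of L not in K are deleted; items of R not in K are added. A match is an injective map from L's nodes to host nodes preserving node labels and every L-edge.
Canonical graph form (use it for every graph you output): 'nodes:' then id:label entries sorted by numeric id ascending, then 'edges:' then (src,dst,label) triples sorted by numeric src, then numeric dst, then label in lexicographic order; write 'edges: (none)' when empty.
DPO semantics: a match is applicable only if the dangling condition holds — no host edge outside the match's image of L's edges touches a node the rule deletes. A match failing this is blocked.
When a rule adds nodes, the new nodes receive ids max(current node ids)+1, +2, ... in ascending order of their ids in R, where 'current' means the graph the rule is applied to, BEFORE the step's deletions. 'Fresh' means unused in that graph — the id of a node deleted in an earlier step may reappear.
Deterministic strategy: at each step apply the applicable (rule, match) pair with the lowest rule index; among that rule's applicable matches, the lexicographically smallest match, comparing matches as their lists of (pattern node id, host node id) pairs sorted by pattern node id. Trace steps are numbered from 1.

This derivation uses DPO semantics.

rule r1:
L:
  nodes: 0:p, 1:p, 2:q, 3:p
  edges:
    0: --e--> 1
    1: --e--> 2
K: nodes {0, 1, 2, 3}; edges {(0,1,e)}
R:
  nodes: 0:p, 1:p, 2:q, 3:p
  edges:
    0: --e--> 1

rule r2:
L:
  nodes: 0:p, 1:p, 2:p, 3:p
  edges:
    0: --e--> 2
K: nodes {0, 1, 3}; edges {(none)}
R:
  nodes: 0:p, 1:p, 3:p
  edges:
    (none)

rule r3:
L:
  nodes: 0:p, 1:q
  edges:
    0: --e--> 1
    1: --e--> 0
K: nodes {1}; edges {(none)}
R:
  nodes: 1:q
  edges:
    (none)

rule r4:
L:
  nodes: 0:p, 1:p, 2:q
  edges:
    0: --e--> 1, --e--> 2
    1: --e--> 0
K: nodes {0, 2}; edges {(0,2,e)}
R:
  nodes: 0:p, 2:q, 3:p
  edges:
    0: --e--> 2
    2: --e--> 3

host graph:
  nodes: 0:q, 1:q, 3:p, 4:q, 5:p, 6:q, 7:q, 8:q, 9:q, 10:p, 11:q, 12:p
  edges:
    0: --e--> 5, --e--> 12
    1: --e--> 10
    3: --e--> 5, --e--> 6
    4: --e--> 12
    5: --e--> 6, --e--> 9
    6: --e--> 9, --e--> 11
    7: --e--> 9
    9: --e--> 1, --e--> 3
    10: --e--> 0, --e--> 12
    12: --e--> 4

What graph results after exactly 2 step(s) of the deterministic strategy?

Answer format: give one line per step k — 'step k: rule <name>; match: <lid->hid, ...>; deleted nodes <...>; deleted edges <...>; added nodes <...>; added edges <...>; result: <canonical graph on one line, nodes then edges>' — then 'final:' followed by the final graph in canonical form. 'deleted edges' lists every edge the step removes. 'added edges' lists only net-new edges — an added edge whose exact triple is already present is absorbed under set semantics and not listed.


step 1: rule r1; match: 0->3, 1->5, 2->6, 3->10; deleted nodes (none); deleted edges (5,6,e); added nodes (none); added edges (none); result: nodes: 0:q, 1:q, 3:p, 4:q, 5:p, 6:q, 7:q, 8:q, 9:q, 10:p, 11:q, 12:p edges: (0,5,e); (0,12,e); (1,10,e); (3,5,e); (3,6,e); (4,12,e); (5,9,e); (6,9,e); (6,11,e); (7,9,e); (9,1,e); (9,3,e); (10,0,e); (10,12,e); (12,4,e)
step 2: rule r1; match: 0->3, 1->5, 2->9, 3->10; deleted nodes (none); deleted edges (5,9,e); added nodes (none); added edges (none); result: nodes: 0:q, 1:q, 3:p, 4:q, 5:p, 6:q, 7:q, 8:q, 9:q, 10:p, 11:q, 12:p edges: (0,5,e); (0,12,e); (1,10,e); (3,5,e); (3,6,e); (4,12,e); (6,9,e); (6,11,e); (7,9,e); (9,1,e); (9,3,e); (10,0,e); (10,12,e); (12,4,e)
final:
nodes: 0:q, 1:q, 3:p, 4:q, 5:p, 6:q, 7:q, 8:q, 9:q, 10:p, 11:q, 12:p
edges: (0,5,e); (0,12,e); (1,10,e); (3,5,e); (3,6,e); (4,12,e); (6,9,e); (6,11,e); (7,9,e); (9,1,e); (9,3,e); (10,0,e); (10,12,e); (12,4,e)


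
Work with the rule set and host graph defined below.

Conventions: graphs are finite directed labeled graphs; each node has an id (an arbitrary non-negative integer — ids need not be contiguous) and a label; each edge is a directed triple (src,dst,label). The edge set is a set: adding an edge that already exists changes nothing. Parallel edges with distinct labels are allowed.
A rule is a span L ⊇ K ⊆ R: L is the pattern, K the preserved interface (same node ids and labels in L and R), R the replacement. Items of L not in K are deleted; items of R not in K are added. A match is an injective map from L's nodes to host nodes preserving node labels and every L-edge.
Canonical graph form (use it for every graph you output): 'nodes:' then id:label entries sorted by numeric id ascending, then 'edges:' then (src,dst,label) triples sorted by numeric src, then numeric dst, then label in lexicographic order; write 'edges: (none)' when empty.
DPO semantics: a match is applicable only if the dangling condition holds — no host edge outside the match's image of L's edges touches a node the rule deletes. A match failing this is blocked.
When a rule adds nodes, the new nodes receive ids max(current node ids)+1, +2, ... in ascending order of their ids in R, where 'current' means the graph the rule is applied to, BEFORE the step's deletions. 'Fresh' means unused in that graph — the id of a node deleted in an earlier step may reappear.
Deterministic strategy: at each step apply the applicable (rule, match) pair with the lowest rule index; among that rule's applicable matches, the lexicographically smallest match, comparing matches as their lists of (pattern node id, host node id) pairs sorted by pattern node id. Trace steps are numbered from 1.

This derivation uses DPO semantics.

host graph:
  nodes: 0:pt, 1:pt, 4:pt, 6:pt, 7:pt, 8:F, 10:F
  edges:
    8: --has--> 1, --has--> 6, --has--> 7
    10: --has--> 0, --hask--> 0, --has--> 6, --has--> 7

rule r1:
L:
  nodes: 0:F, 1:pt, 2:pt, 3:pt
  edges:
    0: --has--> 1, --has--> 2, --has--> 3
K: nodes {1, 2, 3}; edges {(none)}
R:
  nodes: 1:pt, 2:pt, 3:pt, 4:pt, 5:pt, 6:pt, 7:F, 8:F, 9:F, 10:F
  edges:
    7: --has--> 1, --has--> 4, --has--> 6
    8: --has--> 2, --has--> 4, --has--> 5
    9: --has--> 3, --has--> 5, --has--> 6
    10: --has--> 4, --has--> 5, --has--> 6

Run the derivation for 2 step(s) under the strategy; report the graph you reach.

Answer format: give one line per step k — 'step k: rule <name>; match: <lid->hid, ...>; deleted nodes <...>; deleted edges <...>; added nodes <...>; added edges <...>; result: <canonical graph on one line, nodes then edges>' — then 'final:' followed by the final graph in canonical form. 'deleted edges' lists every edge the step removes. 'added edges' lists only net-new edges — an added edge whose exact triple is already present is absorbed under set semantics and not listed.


step 1: rule r1; match: 0->8, 1->1, 2->6, 3->7; deleted nodes 8; deleted edges (8,1,has); (8,6,has); (8,7,has); added nodes 11, 12, 13, 14, 15, 16, 17; added edges (14,1,has); (14,11,has); (14,13,has); (15,6,has); (15,11,has); (15,12,has); (16,7,has); (16,12,has); (16,13,has); (17,11,has); (17,12,has); (17,13,has); result: nodes: 0:pt, 1:pt, 4:pt, 6:pt, 7:pt, 10:F, 11:pt, 12:pt, 13:pt, 14:F, 15:F, 16:F, 17:F edges: (10,0,has); (10,0,hask); (10,6,has); (10,7,has); (14,1,has); (14,11,has); (14,13,has); (15,6,has); (15,11,has); (15,12,has); (16,7,has); (16,12,has); (16,13,has); (17,11,has); (17,12,has); (17,13,has)
step 2: rule r1; match: 0->14, 1->1, 2->11, 3->13; deleted nodes 14; deleted edges (14,1,has); (14,11,has); (14,13,has); added nodes 18, 19, 20, 21, 22, 23, 24; added edges (21,1,has); (21,18,has); (21,20,has); (22,11,has); (22,18,has); (22,19,has); (23,13,has); (23,19,has); (23,20,has); (24,18,has); (24,19,has); (24,20,has); result: nodes: 0:pt, 1:pt, 4:pt, 6:pt, 7:pt, 10:F, 11:pt, 12:pt, 13:pt, 15:F, 16:F, 17:F, 18:pt, 19:pt, 20:pt, 21:F, 22:F, 23:F, 24:F edges: (10,0,has); (10,0,hask); (10,6,has); (10,7,has); (15,6,has); (15,11,has); (15,12,has); (16,7,has); (16,12,has); (16,13,has); (17,11,has); (17,12,has); (17,13,has); (21,1,has); (21,18,has); (21,20,has); (22,11,has); (22,18,has); (22,19,has); (23,13,has); (23,19,has); (23,20,has); (24,18,has); (24,19,has); (24,20,has)
final:
nodes: 0:pt, 1:pt, 4:pt, 6:pt, 7:pt, 10:F, 11:pt, 12:pt, 13:pt, 15:F, 16:F, 17:F, 18:pt, 19:pt, 20:pt, 21:F, 22:F, 23:F, 24:F
edges: (10,0,has); (10,0,hask); (10,6,has); (10,7,has); (15,6,has); (15,11,has); (15,12,has); (16,7,has); (16,12,has); (16,13,has); (17,11,has); (17,12,has); (17,13,has); (21,1,has); (21,18,has); (21,20,has); (22,11,has); (22,18,has); (22,19,has); (23,13,has); (23,19,has); (23,20,has); (24,18,has); (24,19,has); (24,20,has)


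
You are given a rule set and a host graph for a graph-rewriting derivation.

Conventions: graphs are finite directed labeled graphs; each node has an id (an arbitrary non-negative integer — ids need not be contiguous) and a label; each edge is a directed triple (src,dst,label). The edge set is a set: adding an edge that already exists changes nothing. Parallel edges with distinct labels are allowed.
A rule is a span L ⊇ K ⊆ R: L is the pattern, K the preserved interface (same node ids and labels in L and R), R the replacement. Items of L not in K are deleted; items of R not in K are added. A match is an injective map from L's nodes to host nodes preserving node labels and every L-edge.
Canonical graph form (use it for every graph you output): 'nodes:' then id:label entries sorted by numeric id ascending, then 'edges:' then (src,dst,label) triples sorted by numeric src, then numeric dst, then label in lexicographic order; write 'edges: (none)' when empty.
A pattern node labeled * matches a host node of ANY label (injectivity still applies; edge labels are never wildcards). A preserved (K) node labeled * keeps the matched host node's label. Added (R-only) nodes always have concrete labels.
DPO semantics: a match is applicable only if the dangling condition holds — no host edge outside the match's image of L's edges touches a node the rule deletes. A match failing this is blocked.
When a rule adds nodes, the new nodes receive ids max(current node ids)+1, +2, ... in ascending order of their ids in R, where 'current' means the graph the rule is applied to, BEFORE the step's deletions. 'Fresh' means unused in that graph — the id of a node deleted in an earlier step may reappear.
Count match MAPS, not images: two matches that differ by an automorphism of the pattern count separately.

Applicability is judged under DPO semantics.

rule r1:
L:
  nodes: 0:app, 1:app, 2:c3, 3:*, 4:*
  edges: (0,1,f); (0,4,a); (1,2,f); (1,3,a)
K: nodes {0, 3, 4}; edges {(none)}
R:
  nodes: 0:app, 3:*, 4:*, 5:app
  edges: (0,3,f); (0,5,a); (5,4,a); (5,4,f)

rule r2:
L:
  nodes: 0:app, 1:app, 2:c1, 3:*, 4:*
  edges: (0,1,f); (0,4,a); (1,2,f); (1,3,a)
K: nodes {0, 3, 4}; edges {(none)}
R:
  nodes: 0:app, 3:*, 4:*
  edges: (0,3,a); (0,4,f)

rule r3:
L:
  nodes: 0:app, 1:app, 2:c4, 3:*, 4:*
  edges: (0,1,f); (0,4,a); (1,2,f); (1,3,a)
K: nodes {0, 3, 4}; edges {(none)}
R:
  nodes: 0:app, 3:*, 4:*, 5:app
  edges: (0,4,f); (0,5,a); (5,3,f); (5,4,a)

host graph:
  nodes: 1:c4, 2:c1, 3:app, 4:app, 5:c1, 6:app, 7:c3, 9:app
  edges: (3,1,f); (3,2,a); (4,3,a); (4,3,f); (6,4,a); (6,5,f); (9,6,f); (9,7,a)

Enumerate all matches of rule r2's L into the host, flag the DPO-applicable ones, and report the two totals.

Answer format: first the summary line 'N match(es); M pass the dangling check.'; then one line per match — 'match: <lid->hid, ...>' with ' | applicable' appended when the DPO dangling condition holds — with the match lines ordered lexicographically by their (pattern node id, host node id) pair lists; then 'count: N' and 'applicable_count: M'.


1 match(es); 1 pass the dangling check.
match: 0->9, 1->6, 2->5, 3->4, 4->7 | applicable
count: 1
applicable_count: 1


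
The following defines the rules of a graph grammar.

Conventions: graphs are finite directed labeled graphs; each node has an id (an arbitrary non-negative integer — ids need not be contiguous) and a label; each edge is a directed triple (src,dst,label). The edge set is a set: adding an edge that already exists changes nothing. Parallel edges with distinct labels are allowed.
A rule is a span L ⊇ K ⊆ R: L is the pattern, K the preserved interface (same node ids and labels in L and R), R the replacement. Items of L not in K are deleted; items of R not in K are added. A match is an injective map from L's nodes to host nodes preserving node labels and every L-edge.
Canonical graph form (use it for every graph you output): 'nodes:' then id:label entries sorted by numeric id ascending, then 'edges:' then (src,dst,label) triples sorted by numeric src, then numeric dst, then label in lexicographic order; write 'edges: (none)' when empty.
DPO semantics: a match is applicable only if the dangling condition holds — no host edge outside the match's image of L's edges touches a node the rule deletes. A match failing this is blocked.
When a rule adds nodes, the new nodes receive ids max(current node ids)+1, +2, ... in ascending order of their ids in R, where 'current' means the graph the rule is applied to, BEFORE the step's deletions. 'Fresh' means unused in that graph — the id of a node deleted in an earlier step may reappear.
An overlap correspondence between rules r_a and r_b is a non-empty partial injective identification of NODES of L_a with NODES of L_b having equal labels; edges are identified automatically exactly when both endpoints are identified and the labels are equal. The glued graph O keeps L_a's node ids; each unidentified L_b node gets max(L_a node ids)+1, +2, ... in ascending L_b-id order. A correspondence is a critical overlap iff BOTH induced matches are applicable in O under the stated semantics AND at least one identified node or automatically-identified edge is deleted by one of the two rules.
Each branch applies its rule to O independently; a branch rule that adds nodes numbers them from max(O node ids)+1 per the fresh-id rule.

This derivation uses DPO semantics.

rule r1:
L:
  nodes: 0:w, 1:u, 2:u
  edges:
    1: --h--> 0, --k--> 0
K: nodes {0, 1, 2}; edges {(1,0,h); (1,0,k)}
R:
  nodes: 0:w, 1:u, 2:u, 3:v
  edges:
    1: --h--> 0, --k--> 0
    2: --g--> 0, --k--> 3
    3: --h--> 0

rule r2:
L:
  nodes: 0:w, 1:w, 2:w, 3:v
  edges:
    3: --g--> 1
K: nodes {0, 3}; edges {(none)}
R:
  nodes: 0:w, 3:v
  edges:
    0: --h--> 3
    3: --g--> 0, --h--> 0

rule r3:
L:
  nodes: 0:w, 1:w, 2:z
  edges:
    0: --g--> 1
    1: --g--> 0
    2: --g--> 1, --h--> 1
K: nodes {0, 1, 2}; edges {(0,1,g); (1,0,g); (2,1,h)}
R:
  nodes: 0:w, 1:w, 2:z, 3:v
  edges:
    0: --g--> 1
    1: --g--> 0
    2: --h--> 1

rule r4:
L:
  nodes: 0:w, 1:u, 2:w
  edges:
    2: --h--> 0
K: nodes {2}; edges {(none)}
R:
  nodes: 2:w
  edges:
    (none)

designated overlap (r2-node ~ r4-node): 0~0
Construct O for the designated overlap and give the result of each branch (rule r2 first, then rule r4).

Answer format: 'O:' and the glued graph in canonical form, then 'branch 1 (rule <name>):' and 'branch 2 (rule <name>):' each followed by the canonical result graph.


O:
nodes: 0:w, 1:w, 2:w, 3:v, 4:u, 5:w
edges: (3,1,g); (5,0,h)
branch 1 (rule r2):
nodes: 0:w, 3:v, 4:u, 5:w
edges: (0,3,h); (3,0,g); (3,0,h); (5,0,h)
branch 2 (rule r4):
nodes: 1:w, 2:w, 3:v, 5:w
edges: (3,1,g)


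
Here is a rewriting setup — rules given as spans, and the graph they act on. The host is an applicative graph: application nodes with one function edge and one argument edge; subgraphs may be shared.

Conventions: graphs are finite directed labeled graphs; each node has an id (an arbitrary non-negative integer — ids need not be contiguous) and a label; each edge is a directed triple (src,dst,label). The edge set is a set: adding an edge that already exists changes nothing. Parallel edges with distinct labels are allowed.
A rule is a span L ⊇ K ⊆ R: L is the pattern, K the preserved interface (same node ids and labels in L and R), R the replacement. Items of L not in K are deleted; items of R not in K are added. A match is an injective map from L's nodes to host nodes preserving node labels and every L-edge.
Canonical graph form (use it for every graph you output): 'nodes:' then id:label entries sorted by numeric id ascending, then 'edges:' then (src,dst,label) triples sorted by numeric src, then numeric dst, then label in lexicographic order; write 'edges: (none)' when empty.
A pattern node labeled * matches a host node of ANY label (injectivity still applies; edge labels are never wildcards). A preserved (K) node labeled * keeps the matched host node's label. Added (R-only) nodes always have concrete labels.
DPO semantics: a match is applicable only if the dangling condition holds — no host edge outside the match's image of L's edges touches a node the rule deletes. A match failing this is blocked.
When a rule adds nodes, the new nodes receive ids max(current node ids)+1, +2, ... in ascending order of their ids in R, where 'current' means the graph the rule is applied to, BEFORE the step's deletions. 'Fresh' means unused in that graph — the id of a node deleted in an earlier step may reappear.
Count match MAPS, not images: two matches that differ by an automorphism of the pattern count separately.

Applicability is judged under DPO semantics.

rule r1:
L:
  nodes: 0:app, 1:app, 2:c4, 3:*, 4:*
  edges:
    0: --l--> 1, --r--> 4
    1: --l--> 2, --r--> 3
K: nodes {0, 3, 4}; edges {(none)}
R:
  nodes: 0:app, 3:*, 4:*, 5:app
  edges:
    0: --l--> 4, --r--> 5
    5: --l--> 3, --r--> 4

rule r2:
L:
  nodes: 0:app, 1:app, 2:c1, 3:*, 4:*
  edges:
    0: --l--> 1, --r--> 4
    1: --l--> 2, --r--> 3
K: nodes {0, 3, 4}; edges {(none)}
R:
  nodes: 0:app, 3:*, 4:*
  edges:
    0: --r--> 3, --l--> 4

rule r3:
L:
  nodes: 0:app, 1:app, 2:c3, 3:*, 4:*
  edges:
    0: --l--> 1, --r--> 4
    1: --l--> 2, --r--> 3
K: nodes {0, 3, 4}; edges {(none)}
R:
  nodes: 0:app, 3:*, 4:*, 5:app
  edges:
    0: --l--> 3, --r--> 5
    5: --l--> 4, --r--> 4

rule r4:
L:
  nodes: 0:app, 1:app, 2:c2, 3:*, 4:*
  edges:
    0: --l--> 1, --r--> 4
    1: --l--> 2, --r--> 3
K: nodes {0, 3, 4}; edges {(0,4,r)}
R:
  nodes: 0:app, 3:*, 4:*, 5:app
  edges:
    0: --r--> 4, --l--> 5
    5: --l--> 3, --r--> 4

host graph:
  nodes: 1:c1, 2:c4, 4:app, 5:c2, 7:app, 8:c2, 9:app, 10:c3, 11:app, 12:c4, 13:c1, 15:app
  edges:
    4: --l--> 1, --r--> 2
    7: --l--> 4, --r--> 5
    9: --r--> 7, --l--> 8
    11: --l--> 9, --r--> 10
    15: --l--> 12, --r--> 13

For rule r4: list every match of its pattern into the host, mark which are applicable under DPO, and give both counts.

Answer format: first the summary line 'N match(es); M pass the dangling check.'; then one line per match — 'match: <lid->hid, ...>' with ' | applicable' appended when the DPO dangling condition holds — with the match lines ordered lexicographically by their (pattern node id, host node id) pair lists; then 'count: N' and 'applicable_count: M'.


1 match(es); 1 pass the dangling check.
match: 0->11, 1->9, 2->8, 3->7, 4->10 | applicable
count: 1
applicable_count: 1


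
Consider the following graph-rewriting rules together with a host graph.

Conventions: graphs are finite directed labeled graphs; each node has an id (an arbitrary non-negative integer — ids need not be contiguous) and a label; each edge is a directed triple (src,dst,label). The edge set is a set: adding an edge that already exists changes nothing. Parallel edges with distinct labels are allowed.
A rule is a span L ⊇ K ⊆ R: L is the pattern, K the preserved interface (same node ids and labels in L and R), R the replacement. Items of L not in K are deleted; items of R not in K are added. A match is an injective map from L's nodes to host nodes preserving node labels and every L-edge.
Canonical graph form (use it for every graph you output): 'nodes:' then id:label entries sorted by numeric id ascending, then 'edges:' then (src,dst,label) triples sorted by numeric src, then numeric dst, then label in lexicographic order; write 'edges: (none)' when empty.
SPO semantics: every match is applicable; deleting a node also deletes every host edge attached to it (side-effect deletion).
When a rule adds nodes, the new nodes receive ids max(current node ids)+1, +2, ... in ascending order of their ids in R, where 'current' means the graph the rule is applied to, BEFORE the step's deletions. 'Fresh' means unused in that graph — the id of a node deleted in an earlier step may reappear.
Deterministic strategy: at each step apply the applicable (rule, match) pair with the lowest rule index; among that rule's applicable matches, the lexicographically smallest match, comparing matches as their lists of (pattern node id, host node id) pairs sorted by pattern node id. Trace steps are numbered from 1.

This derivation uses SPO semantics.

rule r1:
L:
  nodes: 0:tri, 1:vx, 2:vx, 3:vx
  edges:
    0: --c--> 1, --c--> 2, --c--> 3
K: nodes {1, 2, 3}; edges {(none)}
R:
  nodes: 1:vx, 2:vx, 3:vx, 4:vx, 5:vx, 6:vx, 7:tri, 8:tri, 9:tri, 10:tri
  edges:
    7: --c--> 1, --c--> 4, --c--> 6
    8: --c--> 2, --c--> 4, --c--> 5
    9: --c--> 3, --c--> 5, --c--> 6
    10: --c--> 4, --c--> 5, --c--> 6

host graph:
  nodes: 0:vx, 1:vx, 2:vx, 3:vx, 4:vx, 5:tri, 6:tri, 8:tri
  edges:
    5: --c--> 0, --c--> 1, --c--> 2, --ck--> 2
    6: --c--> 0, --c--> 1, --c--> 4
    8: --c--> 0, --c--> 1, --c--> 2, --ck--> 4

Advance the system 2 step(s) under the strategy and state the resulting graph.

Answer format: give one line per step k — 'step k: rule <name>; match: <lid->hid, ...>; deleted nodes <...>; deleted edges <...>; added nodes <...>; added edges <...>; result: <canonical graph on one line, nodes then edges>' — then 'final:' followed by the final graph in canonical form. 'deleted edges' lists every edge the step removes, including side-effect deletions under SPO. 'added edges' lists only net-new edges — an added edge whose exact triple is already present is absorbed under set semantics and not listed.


step 1: rule r1; match: 0->5, 1->0, 2->1, 3->2; deleted nodes 5; deleted edges (5,0,c); (5,1,c); (5,2,c); (5,2,ck); added nodes 9, 10, 11, 12, 13, 14, 15; added edges (12,0,c); (12,9,c); (12,11,c); (13,1,c); (13,9,c); (13,10,c); (14,2,c); (14,10,c); (14,11,c); (15,9,c); (15,10,c); (15,11,c); result: nodes: 0:vx, 1:vx, 2:vx, 3:vx, 4:vx, 6:tri, 8:tri, 9:vx, 10:vx, 11:vx, 12:tri, 13:tri, 14:tri, 15:tri edges: (6,0,c); (6,1,c); (6,4,c); (8,0,c); (8,1,c); (8,2,c); (8,4,ck); (12,0,c); (12,9,c); (12,11,c); (13,1,c); (13,9,c); (13,10,c); (14,2,c); (14,10,c); (14,11,c); (15,9,c); (15,10,c); (15,11,c)
step 2: rule r1; match: 0->6, 1->0, 2->1, 3->4; deleted nodes 6; deleted edges (6,0,c); (6,1,c); (6,4,c); added nodes 16, 17, 18, 19, 20, 21, 22; added edges (19,0,c); (19,16,c); (19,18,c); (20,1,c); (20,16,c); (20,17,c); (21,4,c); (21,17,c); (21,18,c); (22,16,c); (22,17,c); (22,18,c); result: nodes: 0:vx, 1:vx, 2:vx, 3:vx, 4:vx, 8:tri, 9:vx, 10:vx, 11:vx, 12:tri, 13:tri, 14:tri, 15:tri, 16:vx, 17:vx, 18:vx, 19:tri, 20:tri, 21:tri, 22:tri edges: (8,0,c); (8,1,c); (8,2,c); (8,4,ck); (12,0,c); (12,9,c); (12,11,c); (13,1,c); (13,9,c); (13,10,c); (14,2,c); (14,10,c); (14,11,c); (15,9,c); (15,10,c); (15,11,c); (19,0,c); (19,16,c); (19,18,c); (20,1,c); (20,16,c); (20,17,c); (21,4,c); (21,17,c); (21,18,c); (22,16,c); (22,17,c); (22,18,c)
final:
nodes: 0:vx, 1:vx, 2:vx, 3:vx, 4:vx, 8:tri, 9:vx, 10:vx, 11:vx, 12:tri, 13:tri, 14:tri, 15:tri, 16:vx, 17:vx, 18:vx, 19:tri, 20:tri, 21:tri, 22:tri
edges: (8,0,c); (8,1,c); (8,2,c); (8,4,ck); (12,0,c); (12,9,c); (12,11,c); (13,1,c); (13,9,c); (13,10,c); (14,2,c); (14,10,c); (14,11,c); (15,9,c); (15,10,c); (15,11,c); (19,0,c); (19,16,c); (19,18,c); (20,1,c); (20,16,c); (20,17,c); (21,4,c); (21,17,c); (21,18,c); (22,16,c); (22,17,c); (22,18,c)
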